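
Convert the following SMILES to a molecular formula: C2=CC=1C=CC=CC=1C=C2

C10H8

Heavy atoms from the SMILES: 10 C.
Implicit hydrogens by atom environment:
  8 × C (aromatic): 1 H each → 8
  2 × C (aromatic): no H
  Total hydrogens = 8.
Molecular formula: C10H8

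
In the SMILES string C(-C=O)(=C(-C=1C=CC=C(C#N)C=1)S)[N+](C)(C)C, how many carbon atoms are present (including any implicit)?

13

The symbol for carbon appears 13 times in the SMILES.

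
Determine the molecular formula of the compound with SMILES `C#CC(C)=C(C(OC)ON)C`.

C8H13NO2

Heavy atoms from the SMILES: 8 C, 1 N, 2 O.
Implicit hydrogens by atom environment:
  3 × C: 3 H each → 9
  3 × C: no H
  2 × C: 1 H each → 2
  2 × O: no H
  1 × N: 2 H
  Total hydrogens = 13.
Molecular formula: C8H13NO2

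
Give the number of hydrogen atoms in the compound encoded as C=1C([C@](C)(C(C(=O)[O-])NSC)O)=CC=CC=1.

Hydrogens are implicit in SMILES; fill each atom to its normal valence:
  5 × C (aromatic): 1 H each → 5
  2 × C: 3 H each → 6
  2 × C: no H
  1 × C: 1 H
  1 × C (aromatic): no H
  1 × N: 1 H
  1 × O: 1 H
  1 × O: no H
  1 × O (charge -1): no H
  1 × S: no H
  Total hydrogens = 14.

14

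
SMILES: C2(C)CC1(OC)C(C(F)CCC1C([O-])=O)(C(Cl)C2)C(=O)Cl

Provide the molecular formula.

Heavy atoms from the SMILES: 14 C, 2 Cl, 1 F, 4 O.
Implicit hydrogens by atom environment:
  4 × C: 2 H each → 8
  4 × C: 1 H each → 4
  4 × C: no H
  3 × O: no H
  2 × C: 3 H each → 6
  2 × Cl: no H
  1 × F: no H
  1 × O (charge -1): no H
  Total hydrogens = 18.
Net charge -1.
Molecular formula: C14H18Cl2FO4-

C14H18Cl2FO4-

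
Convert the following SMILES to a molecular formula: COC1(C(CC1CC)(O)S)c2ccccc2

Heavy atoms from the SMILES: 13 C, 2 O, 1 S.
Implicit hydrogens by atom environment:
  5 × C (aromatic): 1 H each → 5
  2 × C: 3 H each → 6
  2 × C: 2 H each → 4
  2 × C: no H
  1 × C: 1 H
  1 × C (aromatic): no H
  1 × O: 1 H
  1 × O: no H
  1 × S: 1 H
  Total hydrogens = 18.
Molecular formula: C13H18O2S

C13H18O2S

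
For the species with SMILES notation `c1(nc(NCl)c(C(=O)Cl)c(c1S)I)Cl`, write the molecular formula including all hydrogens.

Heavy atoms from the SMILES: 6 C, 3 Cl, 1 I, 2 N, 1 O, 1 S.
Implicit hydrogens by atom environment:
  5 × C (aromatic): no H
  3 × Cl: no H
  1 × C: no H
  1 × I: no H
  1 × N: 1 H
  1 × N (aromatic): no H
  1 × O: no H
  1 × S: 1 H
  Total hydrogens = 2.
Molecular formula: C6H2Cl3IN2OS

C6H2Cl3IN2OS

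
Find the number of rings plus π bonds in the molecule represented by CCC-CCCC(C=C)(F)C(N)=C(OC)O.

Molecular formula from the SMILES: C12H22FNO2.
DoU = (2C + 2 + N − H − X)/2 = (2·12 + 2 + 1 − 22 − 1)/2 = 4/2 = 2.
(Structurally: 0 ring(s) + 2 π bond(s) = 2.)

2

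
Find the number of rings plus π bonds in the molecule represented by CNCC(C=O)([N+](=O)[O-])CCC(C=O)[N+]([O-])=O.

Molecular formula from the SMILES: C8H13N3O6.
DoU = (2C + 2 + N − H − X)/2 = (2·8 + 2 + 3 − 13 − 0)/2 = 8/2 = 4.
(Structurally: 0 ring(s) + 4 π bond(s) = 4.)

4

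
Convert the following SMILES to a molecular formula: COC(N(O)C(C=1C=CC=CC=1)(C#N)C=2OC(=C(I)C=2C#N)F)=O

Heavy atoms from the SMILES: 15 C, 1 F, 1 I, 3 N, 4 O.
Implicit hydrogens by atom environment:
  5 × C (aromatic): 1 H each → 5
  5 × C (aromatic): no H
  4 × C: no H
  3 × N: no H
  2 × O: no H
  1 × C: 3 H
  1 × F: no H
  1 × I: no H
  1 × O: 1 H
  1 × O (aromatic): no H
  Total hydrogens = 9.
Molecular formula: C15H9FIN3O4

C15H9FIN3O4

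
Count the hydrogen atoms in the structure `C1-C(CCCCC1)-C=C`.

Hydrogens are implicit in SMILES; fill each atom to its normal valence:
  7 × C: 2 H each → 14
  2 × C: 1 H each → 2
  Total hydrogens = 16.

16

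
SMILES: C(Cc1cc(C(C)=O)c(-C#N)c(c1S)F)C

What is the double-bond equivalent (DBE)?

7

Molecular formula from the SMILES: C12H12FNOS.
DoU = (2C + 2 + N − H − X)/2 = (2·12 + 2 + 1 − 12 − 1)/2 = 14/2 = 7.
(Structurally: 1 ring(s) + 6 π bond(s) = 7.)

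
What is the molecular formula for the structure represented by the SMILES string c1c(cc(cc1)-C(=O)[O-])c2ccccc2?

Heavy atoms from the SMILES: 13 C, 2 O.
Implicit hydrogens by atom environment:
  9 × C (aromatic): 1 H each → 9
  3 × C (aromatic): no H
  1 × C: no H
  1 × O: no H
  1 × O (charge -1): no H
  Total hydrogens = 9.
Net charge -1.
Molecular formula: C13H9O2-

C13H9O2-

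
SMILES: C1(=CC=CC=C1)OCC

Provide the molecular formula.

Heavy atoms from the SMILES: 8 C, 1 O.
Implicit hydrogens by atom environment:
  5 × C (aromatic): 1 H each → 5
  1 × C: 3 H
  1 × C: 2 H
  1 × C (aromatic): no H
  1 × O: no H
  Total hydrogens = 10.
Molecular formula: C8H10O

C8H10O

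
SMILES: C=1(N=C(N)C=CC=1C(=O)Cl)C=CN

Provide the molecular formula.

C8H8ClN3O

Heavy atoms from the SMILES: 8 C, 1 Cl, 3 N, 1 O.
Implicit hydrogens by atom environment:
  3 × C (aromatic): no H
  2 × C (aromatic): 1 H each → 2
  2 × C: 1 H each → 2
  2 × N: 2 H each → 4
  1 × C: no H
  1 × Cl: no H
  1 × N (aromatic): no H
  1 × O: no H
  Total hydrogens = 8.
Molecular formula: C8H8ClN3O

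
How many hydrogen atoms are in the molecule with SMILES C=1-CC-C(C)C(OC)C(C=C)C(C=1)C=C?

Hydrogens are implicit in SMILES; fill each atom to its normal valence:
  8 × C: 1 H each → 8
  4 × C: 2 H each → 8
  2 × C: 3 H each → 6
  1 × O: no H
  Total hydrogens = 22.

22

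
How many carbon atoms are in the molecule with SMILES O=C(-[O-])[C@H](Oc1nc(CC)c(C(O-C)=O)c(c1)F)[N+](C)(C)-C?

The symbol for carbon appears 14 times in the SMILES. Lowercase c denotes aromatic carbon and counts toward C.

14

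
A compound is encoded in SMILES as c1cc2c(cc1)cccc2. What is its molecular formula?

C10H8

Heavy atoms from the SMILES: 10 C.
Implicit hydrogens by atom environment:
  8 × C (aromatic): 1 H each → 8
  2 × C (aromatic): no H
  Total hydrogens = 8.
Molecular formula: C10H8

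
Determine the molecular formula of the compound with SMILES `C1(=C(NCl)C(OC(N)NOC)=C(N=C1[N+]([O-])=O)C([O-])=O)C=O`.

Heavy atoms from the SMILES: 9 C, 1 Cl, 5 N, 7 O.
Implicit hydrogens by atom environment:
  5 × C (aromatic): no H
  5 × O: no H
  2 × C: 1 H each → 2
  2 × N: 1 H each → 2
  2 × O (charge -1): no H
  1 × C: 3 H
  1 × C: no H
  1 × Cl: no H
  1 × N: 2 H
  1 × N (aromatic): no H
  1 × N (charge +1): no H
  Total hydrogens = 9.
Net charge -1.
Molecular formula: C9H9ClN5O7-

C9H9ClN5O7-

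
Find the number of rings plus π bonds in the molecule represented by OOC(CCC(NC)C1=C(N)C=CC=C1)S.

4

Molecular formula from the SMILES: C11H18N2O2S.
DoU = (2C + 2 + N − H − X)/2 = (2·11 + 2 + 2 − 18 − 0)/2 = 8/2 = 4.
(Structurally: 1 ring(s) + 3 π bond(s) = 4.)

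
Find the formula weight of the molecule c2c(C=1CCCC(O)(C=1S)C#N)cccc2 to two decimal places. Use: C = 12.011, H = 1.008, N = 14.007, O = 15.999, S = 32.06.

Molecular formula: C13H13NOS.
M = 13×12.011 + 13×1.008 + 1×14.007 + 1×15.999 + 1×32.06 = 231.31 g/mol.

231.31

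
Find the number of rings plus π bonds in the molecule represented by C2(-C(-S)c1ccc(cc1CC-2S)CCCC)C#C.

Molecular formula from the SMILES: C16H20S2.
DoU = (2C + 2 + N − H − X)/2 = (2·16 + 2 + 0 − 20 − 0)/2 = 14/2 = 7.
(Structurally: 2 ring(s) + 5 π bond(s) = 7.)

7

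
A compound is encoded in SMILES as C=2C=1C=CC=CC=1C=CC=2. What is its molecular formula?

C10H8

Heavy atoms from the SMILES: 10 C.
Implicit hydrogens by atom environment:
  8 × C (aromatic): 1 H each → 8
  2 × C (aromatic): no H
  Total hydrogens = 8.
Molecular formula: C10H8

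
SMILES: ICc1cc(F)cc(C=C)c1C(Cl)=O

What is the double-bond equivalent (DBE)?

Molecular formula from the SMILES: C10H7ClFIO.
DoU = (2C + 2 + N − H − X)/2 = (2·10 + 2 + 0 − 7 − 3)/2 = 12/2 = 6.
(Structurally: 1 ring(s) + 5 π bond(s) = 6.)

6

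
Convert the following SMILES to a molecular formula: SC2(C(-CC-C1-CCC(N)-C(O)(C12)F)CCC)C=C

C15H26FNOS

Heavy atoms from the SMILES: 15 C, 1 F, 1 N, 1 O, 1 S.
Implicit hydrogens by atom environment:
  7 × C: 2 H each → 14
  5 × C: 1 H each → 5
  2 × C: no H
  1 × C: 3 H
  1 × F: no H
  1 × N: 2 H
  1 × O: 1 H
  1 × S: 1 H
  Total hydrogens = 26.
Molecular formula: C15H26FNOS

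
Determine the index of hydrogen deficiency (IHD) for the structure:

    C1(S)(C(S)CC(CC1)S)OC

1

Molecular formula from the SMILES: C7H14OS3.
DoU = (2C + 2 + N − H − X)/2 = (2·7 + 2 + 0 − 14 − 0)/2 = 2/2 = 1.
(Structurally: 1 ring(s) + 0 π bond(s) = 1.)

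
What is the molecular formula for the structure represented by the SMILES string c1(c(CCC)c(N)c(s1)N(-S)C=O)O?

C8H12N2O2S2

Heavy atoms from the SMILES: 8 C, 2 N, 2 O, 2 S.
Implicit hydrogens by atom environment:
  4 × C (aromatic): no H
  2 × C: 2 H each → 4
  1 × C: 3 H
  1 × C: 1 H
  1 × N: 2 H
  1 × N: no H
  1 × O: 1 H
  1 × O: no H
  1 × S: 1 H
  1 × S (aromatic): no H
  Total hydrogens = 12.
Molecular formula: C8H12N2O2S2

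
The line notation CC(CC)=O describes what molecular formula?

Heavy atoms from the SMILES: 4 C, 1 O.
Implicit hydrogens by atom environment:
  2 × C: 3 H each → 6
  1 × C: 2 H
  1 × C: no H
  1 × O: no H
  Total hydrogens = 8.
Molecular formula: C4H8O

C4H8O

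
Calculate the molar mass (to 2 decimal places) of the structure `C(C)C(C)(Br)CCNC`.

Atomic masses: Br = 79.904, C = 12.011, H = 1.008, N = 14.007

Molecular formula: C7H16BrN.
M = 1×79.904 + 7×12.011 + 16×1.008 + 1×14.007 = 194.12 g/mol.

194.12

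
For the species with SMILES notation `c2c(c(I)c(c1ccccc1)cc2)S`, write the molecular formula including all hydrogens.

C12H9IS

Heavy atoms from the SMILES: 12 C, 1 I, 1 S.
Implicit hydrogens by atom environment:
  8 × C (aromatic): 1 H each → 8
  4 × C (aromatic): no H
  1 × I: no H
  1 × S: 1 H
  Total hydrogens = 9.
Molecular formula: C12H9IS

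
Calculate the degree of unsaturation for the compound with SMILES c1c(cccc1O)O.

Molecular formula from the SMILES: C6H6O2.
DoU = (2C + 2 + N − H − X)/2 = (2·6 + 2 + 0 − 6 − 0)/2 = 8/2 = 4.
(Structurally: 1 ring(s) + 3 π bond(s) = 4.)

4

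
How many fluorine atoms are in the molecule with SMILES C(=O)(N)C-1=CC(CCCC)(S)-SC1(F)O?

1

The symbol for fluorine appears 1 time in the SMILES.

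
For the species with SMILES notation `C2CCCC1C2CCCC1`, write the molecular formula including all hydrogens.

Heavy atoms from the SMILES: 10 C.
Implicit hydrogens by atom environment:
  8 × C: 2 H each → 16
  2 × C: 1 H each → 2
  Total hydrogens = 18.
Molecular formula: C10H18

C10H18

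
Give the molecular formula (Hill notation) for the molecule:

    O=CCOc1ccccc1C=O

Heavy atoms from the SMILES: 9 C, 3 O.
Implicit hydrogens by atom environment:
  4 × C (aromatic): 1 H each → 4
  3 × O: no H
  2 × C: 1 H each → 2
  2 × C (aromatic): no H
  1 × C: 2 H
  Total hydrogens = 8.
Molecular formula: C9H8O3

C9H8O3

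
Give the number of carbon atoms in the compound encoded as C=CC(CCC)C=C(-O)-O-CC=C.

The symbol for carbon appears 11 times in the SMILES.

11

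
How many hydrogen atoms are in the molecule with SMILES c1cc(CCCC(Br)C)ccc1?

15

Hydrogens are implicit in SMILES; fill each atom to its normal valence:
  5 × C (aromatic): 1 H each → 5
  3 × C: 2 H each → 6
  1 × Br: no H
  1 × C: 3 H
  1 × C: 1 H
  1 × C (aromatic): no H
  Total hydrogens = 15.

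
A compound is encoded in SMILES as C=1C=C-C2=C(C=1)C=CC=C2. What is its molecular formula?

Heavy atoms from the SMILES: 10 C.
Implicit hydrogens by atom environment:
  8 × C (aromatic): 1 H each → 8
  2 × C (aromatic): no H
  Total hydrogens = 8.
Molecular formula: C10H8

C10H8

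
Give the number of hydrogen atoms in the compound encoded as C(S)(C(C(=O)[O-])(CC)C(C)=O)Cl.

Hydrogens are implicit in SMILES; fill each atom to its normal valence:
  3 × C: no H
  2 × C: 3 H each → 6
  2 × O: no H
  1 × C: 2 H
  1 × C: 1 H
  1 × Cl: no H
  1 × O (charge -1): no H
  1 × S: 1 H
  Total hydrogens = 10.

10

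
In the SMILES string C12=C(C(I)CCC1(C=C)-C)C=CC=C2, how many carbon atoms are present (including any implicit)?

13

The symbol for carbon appears 13 times in the SMILES.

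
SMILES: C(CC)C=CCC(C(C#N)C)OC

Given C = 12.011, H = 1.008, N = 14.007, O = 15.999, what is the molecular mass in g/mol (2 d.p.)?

181.28

Molecular formula: C11H19NO.
M = 11×12.011 + 19×1.008 + 1×14.007 + 1×15.999 = 181.28 g/mol.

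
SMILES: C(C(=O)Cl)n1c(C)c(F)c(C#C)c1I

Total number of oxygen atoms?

The symbol for oxygen appears 1 time in the SMILES.

1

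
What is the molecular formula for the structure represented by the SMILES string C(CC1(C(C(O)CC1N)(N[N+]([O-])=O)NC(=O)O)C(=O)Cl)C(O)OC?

Heavy atoms from the SMILES: 11 C, 1 Cl, 4 N, 8 O.
Implicit hydrogens by atom environment:
  4 × C: no H
  4 × O: no H
  3 × C: 2 H each → 6
  3 × C: 1 H each → 3
  3 × O: 1 H each → 3
  2 × N: 1 H each → 2
  1 × C: 3 H
  1 × Cl: no H
  1 × N: 2 H
  1 × N (charge +1): no H
  1 × O (charge -1): no H
  Total hydrogens = 19.
Molecular formula: C11H19ClN4O8

C11H19ClN4O8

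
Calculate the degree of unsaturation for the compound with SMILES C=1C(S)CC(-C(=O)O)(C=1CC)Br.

3

Molecular formula from the SMILES: C8H11BrO2S.
DoU = (2C + 2 + N − H − X)/2 = (2·8 + 2 + 0 − 11 − 1)/2 = 6/2 = 3.
(Structurally: 1 ring(s) + 2 π bond(s) = 3.)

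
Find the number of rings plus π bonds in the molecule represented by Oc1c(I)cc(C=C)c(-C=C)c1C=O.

7

Molecular formula from the SMILES: C11H9IO2.
DoU = (2C + 2 + N − H − X)/2 = (2·11 + 2 + 0 − 9 − 1)/2 = 14/2 = 7.
(Structurally: 1 ring(s) + 6 π bond(s) = 7.)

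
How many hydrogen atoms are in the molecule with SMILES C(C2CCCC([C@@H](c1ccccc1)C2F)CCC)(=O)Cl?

22

Hydrogens are implicit in SMILES; fill each atom to its normal valence:
  5 × C: 2 H each → 10
  5 × C (aromatic): 1 H each → 5
  4 × C: 1 H each → 4
  1 × C: 3 H
  1 × C (aromatic): no H
  1 × C: no H
  1 × Cl: no H
  1 × F: no H
  1 × O: no H
  Total hydrogens = 22.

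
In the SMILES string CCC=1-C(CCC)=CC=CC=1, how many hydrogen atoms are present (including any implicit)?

Hydrogens are implicit in SMILES; fill each atom to its normal valence:
  4 × C (aromatic): 1 H each → 4
  3 × C: 2 H each → 6
  2 × C: 3 H each → 6
  2 × C (aromatic): no H
  Total hydrogens = 16.

16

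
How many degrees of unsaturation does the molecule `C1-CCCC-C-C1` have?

1

Molecular formula from the SMILES: C7H14.
DoU = (2C + 2 + N − H − X)/2 = (2·7 + 2 + 0 − 14 − 0)/2 = 2/2 = 1.
(Structurally: 1 ring(s) + 0 π bond(s) = 1.)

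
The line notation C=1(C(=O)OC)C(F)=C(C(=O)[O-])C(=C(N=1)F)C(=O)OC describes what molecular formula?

C10H6F2NO6-

Heavy atoms from the SMILES: 10 C, 2 F, 1 N, 6 O.
Implicit hydrogens by atom environment:
  5 × C (aromatic): no H
  5 × O: no H
  3 × C: no H
  2 × C: 3 H each → 6
  2 × F: no H
  1 × N (aromatic): no H
  1 × O (charge -1): no H
  Total hydrogens = 6.
Net charge -1.
Molecular formula: C10H6F2NO6-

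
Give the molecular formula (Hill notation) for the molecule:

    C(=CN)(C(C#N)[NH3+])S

Heavy atoms from the SMILES: 4 C, 3 N, 1 S.
Implicit hydrogens by atom environment:
  2 × C: 1 H each → 2
  2 × C: no H
  1 × N (charge +1): 3 H
  1 × N: 2 H
  1 × N: no H
  1 × S: 1 H
  Total hydrogens = 8.
Net charge +1.
Molecular formula: C4H8N3S+

C4H8N3S+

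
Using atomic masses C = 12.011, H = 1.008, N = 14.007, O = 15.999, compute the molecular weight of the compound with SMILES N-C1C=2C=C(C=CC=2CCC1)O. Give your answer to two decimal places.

163.22

Molecular formula: C10H13NO.
M = 10×12.011 + 13×1.008 + 1×14.007 + 1×15.999 = 163.22 g/mol.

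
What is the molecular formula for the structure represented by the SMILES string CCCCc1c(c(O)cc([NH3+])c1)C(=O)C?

C12H18NO2+

Heavy atoms from the SMILES: 12 C, 1 N, 2 O.
Implicit hydrogens by atom environment:
  4 × C (aromatic): no H
  3 × C: 2 H each → 6
  2 × C: 3 H each → 6
  2 × C (aromatic): 1 H each → 2
  1 × C: no H
  1 × N (charge +1): 3 H
  1 × O: 1 H
  1 × O: no H
  Total hydrogens = 18.
Net charge +1.
Molecular formula: C12H18NO2+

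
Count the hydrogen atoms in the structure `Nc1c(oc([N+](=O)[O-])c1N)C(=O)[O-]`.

4

Hydrogens are implicit in SMILES; fill each atom to its normal valence:
  4 × C (aromatic): no H
  2 × N: 2 H each → 4
  2 × O: no H
  2 × O (charge -1): no H
  1 × C: no H
  1 × N (charge +1): no H
  1 × O (aromatic): no H
  Total hydrogens = 4.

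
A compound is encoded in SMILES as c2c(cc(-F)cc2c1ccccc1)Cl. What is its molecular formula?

Heavy atoms from the SMILES: 12 C, 1 Cl, 1 F.
Implicit hydrogens by atom environment:
  8 × C (aromatic): 1 H each → 8
  4 × C (aromatic): no H
  1 × Cl: no H
  1 × F: no H
  Total hydrogens = 8.
Molecular formula: C12H8ClF

C12H8ClF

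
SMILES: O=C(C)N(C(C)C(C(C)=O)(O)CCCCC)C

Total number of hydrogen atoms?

Hydrogens are implicit in SMILES; fill each atom to its normal valence:
  5 × C: 3 H each → 15
  4 × C: 2 H each → 8
  3 × C: no H
  2 × O: no H
  1 × C: 1 H
  1 × N: no H
  1 × O: 1 H
  Total hydrogens = 25.

25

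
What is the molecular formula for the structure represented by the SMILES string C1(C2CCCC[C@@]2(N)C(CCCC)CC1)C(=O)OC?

C16H29NO2

Heavy atoms from the SMILES: 16 C, 1 N, 2 O.
Implicit hydrogens by atom environment:
  9 × C: 2 H each → 18
  3 × C: 1 H each → 3
  2 × C: 3 H each → 6
  2 × C: no H
  2 × O: no H
  1 × N: 2 H
  Total hydrogens = 29.
Molecular formula: C16H29NO2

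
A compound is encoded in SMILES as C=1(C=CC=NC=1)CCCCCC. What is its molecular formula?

C11H17N

Heavy atoms from the SMILES: 11 C, 1 N.
Implicit hydrogens by atom environment:
  5 × C: 2 H each → 10
  4 × C (aromatic): 1 H each → 4
  1 × C: 3 H
  1 × C (aromatic): no H
  1 × N (aromatic): no H
  Total hydrogens = 17.
Molecular formula: C11H17N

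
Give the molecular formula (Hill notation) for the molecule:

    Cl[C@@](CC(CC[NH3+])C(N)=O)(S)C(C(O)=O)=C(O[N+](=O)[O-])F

C9H14ClFN3O6S+

Heavy atoms from the SMILES: 9 C, 1 Cl, 1 F, 3 N, 6 O, 1 S.
Implicit hydrogens by atom environment:
  5 × C: no H
  4 × O: no H
  3 × C: 2 H each → 6
  1 × C: 1 H
  1 × Cl: no H
  1 × F: no H
  1 × N (charge +1): 3 H
  1 × N: 2 H
  1 × N (charge +1): no H
  1 × O: 1 H
  1 × O (charge -1): no H
  1 × S: 1 H
  Total hydrogens = 14.
Net charge +1.
Molecular formula: C9H14ClFN3O6S+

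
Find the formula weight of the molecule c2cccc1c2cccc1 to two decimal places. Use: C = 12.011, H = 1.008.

128.17

Molecular formula: C10H8.
M = 10×12.011 + 8×1.008 = 128.17 g/mol.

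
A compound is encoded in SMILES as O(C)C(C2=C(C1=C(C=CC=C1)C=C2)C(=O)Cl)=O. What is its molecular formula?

C13H9ClO3

Heavy atoms from the SMILES: 13 C, 1 Cl, 3 O.
Implicit hydrogens by atom environment:
  6 × C (aromatic): 1 H each → 6
  4 × C (aromatic): no H
  3 × O: no H
  2 × C: no H
  1 × C: 3 H
  1 × Cl: no H
  Total hydrogens = 9.
Molecular formula: C13H9ClO3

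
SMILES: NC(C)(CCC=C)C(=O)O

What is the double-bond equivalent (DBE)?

Molecular formula from the SMILES: C7H13NO2.
DoU = (2C + 2 + N − H − X)/2 = (2·7 + 2 + 1 − 13 − 0)/2 = 4/2 = 2.
(Structurally: 0 ring(s) + 2 π bond(s) = 2.)

2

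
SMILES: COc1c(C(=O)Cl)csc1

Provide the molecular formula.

C6H5ClO2S

Heavy atoms from the SMILES: 6 C, 1 Cl, 2 O, 1 S.
Implicit hydrogens by atom environment:
  2 × C (aromatic): 1 H each → 2
  2 × C (aromatic): no H
  2 × O: no H
  1 × C: 3 H
  1 × C: no H
  1 × Cl: no H
  1 × S (aromatic): no H
  Total hydrogens = 5.
Molecular formula: C6H5ClO2S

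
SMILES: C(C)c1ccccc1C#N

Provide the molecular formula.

C9H9N

Heavy atoms from the SMILES: 9 C, 1 N.
Implicit hydrogens by atom environment:
  4 × C (aromatic): 1 H each → 4
  2 × C (aromatic): no H
  1 × C: 3 H
  1 × C: 2 H
  1 × C: no H
  1 × N: no H
  Total hydrogens = 9.
Molecular formula: C9H9N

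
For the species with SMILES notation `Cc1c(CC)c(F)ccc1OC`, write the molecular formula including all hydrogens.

C10H13FO

Heavy atoms from the SMILES: 10 C, 1 F, 1 O.
Implicit hydrogens by atom environment:
  4 × C (aromatic): no H
  3 × C: 3 H each → 9
  2 × C (aromatic): 1 H each → 2
  1 × C: 2 H
  1 × F: no H
  1 × O: no H
  Total hydrogens = 13.
Molecular formula: C10H13FO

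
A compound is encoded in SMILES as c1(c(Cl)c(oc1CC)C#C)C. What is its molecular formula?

C9H9ClO

Heavy atoms from the SMILES: 9 C, 1 Cl, 1 O.
Implicit hydrogens by atom environment:
  4 × C (aromatic): no H
  2 × C: 3 H each → 6
  1 × C: 2 H
  1 × C: 1 H
  1 × C: no H
  1 × Cl: no H
  1 × O (aromatic): no H
  Total hydrogens = 9.
Molecular formula: C9H9ClO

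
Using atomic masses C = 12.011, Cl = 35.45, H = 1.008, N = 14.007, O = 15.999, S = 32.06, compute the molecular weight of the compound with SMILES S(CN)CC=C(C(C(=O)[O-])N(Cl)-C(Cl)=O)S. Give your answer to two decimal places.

304.18

Molecular formula: C7H9Cl2N2O3S2-.
M = 7×12.011 + 2×35.45 + 9×1.008 + 2×14.007 + 3×15.999 + 2×32.06 = 304.18 g/mol.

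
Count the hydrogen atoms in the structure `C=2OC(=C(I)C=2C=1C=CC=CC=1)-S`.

7

Hydrogens are implicit in SMILES; fill each atom to its normal valence:
  6 × C (aromatic): 1 H each → 6
  4 × C (aromatic): no H
  1 × I: no H
  1 × O (aromatic): no H
  1 × S: 1 H
  Total hydrogens = 7.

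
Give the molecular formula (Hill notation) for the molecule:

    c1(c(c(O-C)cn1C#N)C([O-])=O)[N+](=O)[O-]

C7H4N3O5-

Heavy atoms from the SMILES: 7 C, 3 N, 5 O.
Implicit hydrogens by atom environment:
  3 × C (aromatic): no H
  3 × O: no H
  2 × C: no H
  2 × O (charge -1): no H
  1 × C: 3 H
  1 × C (aromatic): 1 H
  1 × N (aromatic): no H
  1 × N (charge +1): no H
  1 × N: no H
  Total hydrogens = 4.
Net charge -1.
Molecular formula: C7H4N3O5-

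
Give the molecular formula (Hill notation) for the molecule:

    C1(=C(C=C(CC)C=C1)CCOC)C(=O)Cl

Heavy atoms from the SMILES: 12 C, 1 Cl, 2 O.
Implicit hydrogens by atom environment:
  3 × C: 2 H each → 6
  3 × C (aromatic): 1 H each → 3
  3 × C (aromatic): no H
  2 × C: 3 H each → 6
  2 × O: no H
  1 × C: no H
  1 × Cl: no H
  Total hydrogens = 15.
Molecular formula: C12H15ClO2

C12H15ClO2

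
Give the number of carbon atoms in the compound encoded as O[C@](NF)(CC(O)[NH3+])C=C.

5

The symbol for carbon appears 5 times in the SMILES.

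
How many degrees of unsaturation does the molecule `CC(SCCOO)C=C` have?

1

Molecular formula from the SMILES: C6H12O2S.
DoU = (2C + 2 + N − H − X)/2 = (2·6 + 2 + 0 − 12 − 0)/2 = 2/2 = 1.
(Structurally: 0 ring(s) + 1 π bond(s) = 1.)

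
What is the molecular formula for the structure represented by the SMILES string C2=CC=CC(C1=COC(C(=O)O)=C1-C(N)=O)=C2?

C12H9NO4

Heavy atoms from the SMILES: 12 C, 1 N, 4 O.
Implicit hydrogens by atom environment:
  6 × C (aromatic): 1 H each → 6
  4 × C (aromatic): no H
  2 × C: no H
  2 × O: no H
  1 × N: 2 H
  1 × O: 1 H
  1 × O (aromatic): no H
  Total hydrogens = 9.
Molecular formula: C12H9NO4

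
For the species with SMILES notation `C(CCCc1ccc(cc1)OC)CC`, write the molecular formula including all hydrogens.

Heavy atoms from the SMILES: 13 C, 1 O.
Implicit hydrogens by atom environment:
  5 × C: 2 H each → 10
  4 × C (aromatic): 1 H each → 4
  2 × C: 3 H each → 6
  2 × C (aromatic): no H
  1 × O: no H
  Total hydrogens = 20.
Molecular formula: C13H20O

C13H20O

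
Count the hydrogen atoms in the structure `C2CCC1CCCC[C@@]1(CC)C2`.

22

Hydrogens are implicit in SMILES; fill each atom to its normal valence:
  9 × C: 2 H each → 18
  1 × C: 3 H
  1 × C: 1 H
  1 × C: no H
  Total hydrogens = 22.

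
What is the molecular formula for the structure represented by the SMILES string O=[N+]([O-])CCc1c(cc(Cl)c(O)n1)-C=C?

Heavy atoms from the SMILES: 9 C, 1 Cl, 2 N, 3 O.
Implicit hydrogens by atom environment:
  4 × C (aromatic): no H
  3 × C: 2 H each → 6
  1 × C (aromatic): 1 H
  1 × C: 1 H
  1 × Cl: no H
  1 × N (aromatic): no H
  1 × N (charge +1): no H
  1 × O: 1 H
  1 × O: no H
  1 × O (charge -1): no H
  Total hydrogens = 9.
Molecular formula: C9H9ClN2O3

C9H9ClN2O3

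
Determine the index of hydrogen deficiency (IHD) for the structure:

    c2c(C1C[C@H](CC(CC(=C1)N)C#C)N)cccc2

8

Molecular formula from the SMILES: C16H20N2.
DoU = (2C + 2 + N − H − X)/2 = (2·16 + 2 + 2 − 20 − 0)/2 = 16/2 = 8.
(Structurally: 2 ring(s) + 6 π bond(s) = 8.)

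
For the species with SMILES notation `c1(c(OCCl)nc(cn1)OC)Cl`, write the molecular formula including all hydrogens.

Heavy atoms from the SMILES: 6 C, 2 Cl, 2 N, 2 O.
Implicit hydrogens by atom environment:
  3 × C (aromatic): no H
  2 × Cl: no H
  2 × N (aromatic): no H
  2 × O: no H
  1 × C: 3 H
  1 × C: 2 H
  1 × C (aromatic): 1 H
  Total hydrogens = 6.
Molecular formula: C6H6Cl2N2O2

C6H6Cl2N2O2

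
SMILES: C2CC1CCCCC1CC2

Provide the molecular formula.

Heavy atoms from the SMILES: 10 C.
Implicit hydrogens by atom environment:
  8 × C: 2 H each → 16
  2 × C: 1 H each → 2
  Total hydrogens = 18.
Molecular formula: C10H18

C10H18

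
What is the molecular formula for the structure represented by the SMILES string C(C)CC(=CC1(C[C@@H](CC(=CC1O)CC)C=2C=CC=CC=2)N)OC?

C21H31NO2

Heavy atoms from the SMILES: 21 C, 1 N, 2 O.
Implicit hydrogens by atom environment:
  5 × C: 2 H each → 10
  5 × C (aromatic): 1 H each → 5
  4 × C: 1 H each → 4
  3 × C: 3 H each → 9
  3 × C: no H
  1 × C (aromatic): no H
  1 × N: 2 H
  1 × O: 1 H
  1 × O: no H
  Total hydrogens = 31.
Molecular formula: C21H31NO2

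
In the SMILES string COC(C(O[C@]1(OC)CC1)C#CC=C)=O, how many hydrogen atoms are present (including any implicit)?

Hydrogens are implicit in SMILES; fill each atom to its normal valence:
  4 × C: no H
  4 × O: no H
  3 × C: 2 H each → 6
  2 × C: 3 H each → 6
  2 × C: 1 H each → 2
  Total hydrogens = 14.

14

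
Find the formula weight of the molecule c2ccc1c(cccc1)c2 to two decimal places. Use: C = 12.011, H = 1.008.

Molecular formula: C10H8.
M = 10×12.011 + 8×1.008 = 128.17 g/mol.

128.17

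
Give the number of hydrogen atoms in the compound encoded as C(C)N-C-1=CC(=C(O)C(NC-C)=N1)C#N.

14

Hydrogens are implicit in SMILES; fill each atom to its normal valence:
  4 × C (aromatic): no H
  2 × C: 3 H each → 6
  2 × C: 2 H each → 4
  2 × N: 1 H each → 2
  1 × C (aromatic): 1 H
  1 × C: no H
  1 × N (aromatic): no H
  1 × N: no H
  1 × O: 1 H
  Total hydrogens = 14.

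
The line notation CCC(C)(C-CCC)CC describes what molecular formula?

Heavy atoms from the SMILES: 10 C.
Implicit hydrogens by atom environment:
  5 × C: 2 H each → 10
  4 × C: 3 H each → 12
  1 × C: no H
  Total hydrogens = 22.
Molecular formula: C10H22

C10H22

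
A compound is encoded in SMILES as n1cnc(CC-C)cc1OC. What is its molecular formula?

Heavy atoms from the SMILES: 8 C, 2 N, 1 O.
Implicit hydrogens by atom environment:
  2 × C: 3 H each → 6
  2 × C: 2 H each → 4
  2 × C (aromatic): 1 H each → 2
  2 × C (aromatic): no H
  2 × N (aromatic): no H
  1 × O: no H
  Total hydrogens = 12.
Molecular formula: C8H12N2O

C8H12N2O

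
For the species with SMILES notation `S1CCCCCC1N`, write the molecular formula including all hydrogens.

C6H13NS

Heavy atoms from the SMILES: 6 C, 1 N, 1 S.
Implicit hydrogens by atom environment:
  5 × C: 2 H each → 10
  1 × C: 1 H
  1 × N: 2 H
  1 × S: no H
  Total hydrogens = 13.
Molecular formula: C6H13NS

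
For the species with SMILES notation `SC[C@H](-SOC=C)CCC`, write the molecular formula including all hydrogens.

Heavy atoms from the SMILES: 7 C, 1 O, 2 S.
Implicit hydrogens by atom environment:
  4 × C: 2 H each → 8
  2 × C: 1 H each → 2
  1 × C: 3 H
  1 × O: no H
  1 × S: 1 H
  1 × S: no H
  Total hydrogens = 14.
Molecular formula: C7H14OS2

C7H14OS2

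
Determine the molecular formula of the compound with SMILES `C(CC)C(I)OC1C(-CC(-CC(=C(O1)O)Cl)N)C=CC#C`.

C15H21ClINO3

Heavy atoms from the SMILES: 15 C, 1 Cl, 1 I, 1 N, 3 O.
Implicit hydrogens by atom environment:
  7 × C: 1 H each → 7
  4 × C: 2 H each → 8
  3 × C: no H
  2 × O: no H
  1 × C: 3 H
  1 × Cl: no H
  1 × I: no H
  1 × N: 2 H
  1 × O: 1 H
  Total hydrogens = 21.
Molecular formula: C15H21ClINO3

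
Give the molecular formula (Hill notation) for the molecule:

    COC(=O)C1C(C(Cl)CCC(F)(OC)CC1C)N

C12H21ClFNO3

Heavy atoms from the SMILES: 12 C, 1 Cl, 1 F, 1 N, 3 O.
Implicit hydrogens by atom environment:
  4 × C: 1 H each → 4
  3 × C: 3 H each → 9
  3 × C: 2 H each → 6
  3 × O: no H
  2 × C: no H
  1 × Cl: no H
  1 × F: no H
  1 × N: 2 H
  Total hydrogens = 21.
Molecular formula: C12H21ClFNO3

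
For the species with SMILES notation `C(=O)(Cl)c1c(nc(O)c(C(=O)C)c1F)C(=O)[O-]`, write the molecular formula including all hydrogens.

Heavy atoms from the SMILES: 9 C, 1 Cl, 1 F, 1 N, 5 O.
Implicit hydrogens by atom environment:
  5 × C (aromatic): no H
  3 × C: no H
  3 × O: no H
  1 × C: 3 H
  1 × Cl: no H
  1 × F: no H
  1 × N (aromatic): no H
  1 × O: 1 H
  1 × O (charge -1): no H
  Total hydrogens = 4.
Net charge -1.
Molecular formula: C9H4ClFNO5-

C9H4ClFNO5-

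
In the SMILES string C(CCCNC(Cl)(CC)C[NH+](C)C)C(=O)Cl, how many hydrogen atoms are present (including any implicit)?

Hydrogens are implicit in SMILES; fill each atom to its normal valence:
  6 × C: 2 H each → 12
  3 × C: 3 H each → 9
  2 × C: no H
  2 × Cl: no H
  1 × N: 1 H
  1 × N (charge +1): 1 H
  1 × O: no H
  Total hydrogens = 23.

23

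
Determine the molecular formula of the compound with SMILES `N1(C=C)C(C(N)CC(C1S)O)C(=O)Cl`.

C8H13ClN2O2S

Heavy atoms from the SMILES: 8 C, 1 Cl, 2 N, 2 O, 1 S.
Implicit hydrogens by atom environment:
  5 × C: 1 H each → 5
  2 × C: 2 H each → 4
  1 × C: no H
  1 × Cl: no H
  1 × N: 2 H
  1 × N: no H
  1 × O: 1 H
  1 × O: no H
  1 × S: 1 H
  Total hydrogens = 13.
Molecular formula: C8H13ClN2O2S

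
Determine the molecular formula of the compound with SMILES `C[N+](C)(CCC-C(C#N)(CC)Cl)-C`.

C10H20ClN2+

Heavy atoms from the SMILES: 10 C, 1 Cl, 2 N.
Implicit hydrogens by atom environment:
  4 × C: 3 H each → 12
  4 × C: 2 H each → 8
  2 × C: no H
  1 × Cl: no H
  1 × N: no H
  1 × N (charge +1): no H
  Total hydrogens = 20.
Net charge +1.
Molecular formula: C10H20ClN2+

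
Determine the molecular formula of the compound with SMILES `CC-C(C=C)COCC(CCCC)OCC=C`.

Heavy atoms from the SMILES: 15 C, 2 O.
Implicit hydrogens by atom environment:
  9 × C: 2 H each → 18
  4 × C: 1 H each → 4
  2 × C: 3 H each → 6
  2 × O: no H
  Total hydrogens = 28.
Molecular formula: C15H28O2

C15H28O2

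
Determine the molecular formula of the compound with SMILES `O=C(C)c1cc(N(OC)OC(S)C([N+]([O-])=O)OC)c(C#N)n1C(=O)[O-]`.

C12H13N4O8S-

Heavy atoms from the SMILES: 12 C, 4 N, 8 O, 1 S.
Implicit hydrogens by atom environment:
  6 × O: no H
  3 × C: 3 H each → 9
  3 × C (aromatic): no H
  3 × C: no H
  2 × C: 1 H each → 2
  2 × N: no H
  2 × O (charge -1): no H
  1 × C (aromatic): 1 H
  1 × N (aromatic): no H
  1 × N (charge +1): no H
  1 × S: 1 H
  Total hydrogens = 13.
Net charge -1.
Molecular formula: C12H13N4O8S-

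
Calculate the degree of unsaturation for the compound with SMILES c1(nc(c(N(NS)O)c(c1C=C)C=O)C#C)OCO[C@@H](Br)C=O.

9

Molecular formula from the SMILES: C13H12BrN3O5S.
DoU = (2C + 2 + N − H − X)/2 = (2·13 + 2 + 3 − 12 − 1)/2 = 18/2 = 9.
(Structurally: 1 ring(s) + 8 π bond(s) = 9.)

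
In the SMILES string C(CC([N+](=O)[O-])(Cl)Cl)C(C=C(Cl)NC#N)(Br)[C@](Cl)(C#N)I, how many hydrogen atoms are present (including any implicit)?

Hydrogens are implicit in SMILES; fill each atom to its normal valence:
  6 × C: no H
  4 × Cl: no H
  2 × C: 2 H each → 4
  2 × N: no H
  1 × Br: no H
  1 × C: 1 H
  1 × I: no H
  1 × N: 1 H
  1 × N (charge +1): no H
  1 × O: no H
  1 × O (charge -1): no H
  Total hydrogens = 6.

6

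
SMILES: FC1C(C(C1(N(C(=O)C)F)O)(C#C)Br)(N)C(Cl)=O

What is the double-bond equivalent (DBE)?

5

Molecular formula from the SMILES: C9H8BrClF2N2O3.
DoU = (2C + 2 + N − H − X)/2 = (2·9 + 2 + 2 − 8 − 4)/2 = 10/2 = 5.
(Structurally: 1 ring(s) + 4 π bond(s) = 5.)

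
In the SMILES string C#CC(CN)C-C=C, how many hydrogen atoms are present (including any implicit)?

Hydrogens are implicit in SMILES; fill each atom to its normal valence:
  3 × C: 2 H each → 6
  3 × C: 1 H each → 3
  1 × C: no H
  1 × N: 2 H
  Total hydrogens = 11.

11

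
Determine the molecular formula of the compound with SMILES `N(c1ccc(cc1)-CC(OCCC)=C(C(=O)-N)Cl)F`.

Heavy atoms from the SMILES: 13 C, 1 Cl, 1 F, 2 N, 2 O.
Implicit hydrogens by atom environment:
  4 × C (aromatic): 1 H each → 4
  3 × C: 2 H each → 6
  3 × C: no H
  2 × C (aromatic): no H
  2 × O: no H
  1 × C: 3 H
  1 × Cl: no H
  1 × F: no H
  1 × N: 2 H
  1 × N: 1 H
  Total hydrogens = 16.
Molecular formula: C13H16ClFN2O2

C13H16ClFN2O2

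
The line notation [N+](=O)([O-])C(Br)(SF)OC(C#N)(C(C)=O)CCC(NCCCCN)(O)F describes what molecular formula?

Heavy atoms from the SMILES: 1 Br, 12 C, 2 F, 4 N, 5 O, 1 S.
Implicit hydrogens by atom environment:
  6 × C: 2 H each → 12
  5 × C: no H
  3 × O: no H
  2 × F: no H
  1 × Br: no H
  1 × C: 3 H
  1 × N: 2 H
  1 × N: 1 H
  1 × N (charge +1): no H
  1 × N: no H
  1 × O: 1 H
  1 × O (charge -1): no H
  1 × S: no H
  Total hydrogens = 19.
Molecular formula: C12H19BrF2N4O5S

C12H19BrF2N4O5S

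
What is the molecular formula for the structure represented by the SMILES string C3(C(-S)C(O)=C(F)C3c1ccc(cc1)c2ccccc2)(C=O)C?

C19H17FO2S

Heavy atoms from the SMILES: 19 C, 1 F, 2 O, 1 S.
Implicit hydrogens by atom environment:
  9 × C (aromatic): 1 H each → 9
  3 × C: 1 H each → 3
  3 × C: no H
  3 × C (aromatic): no H
  1 × C: 3 H
  1 × F: no H
  1 × O: 1 H
  1 × O: no H
  1 × S: 1 H
  Total hydrogens = 17.
Molecular formula: C19H17FO2S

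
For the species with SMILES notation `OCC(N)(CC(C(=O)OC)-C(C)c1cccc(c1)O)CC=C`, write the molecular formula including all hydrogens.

Heavy atoms from the SMILES: 17 C, 1 N, 4 O.
Implicit hydrogens by atom environment:
  4 × C: 2 H each → 8
  4 × C (aromatic): 1 H each → 4
  3 × C: 1 H each → 3
  2 × C: 3 H each → 6
  2 × C: no H
  2 × C (aromatic): no H
  2 × O: 1 H each → 2
  2 × O: no H
  1 × N: 2 H
  Total hydrogens = 25.
Molecular formula: C17H25NO4

C17H25NO4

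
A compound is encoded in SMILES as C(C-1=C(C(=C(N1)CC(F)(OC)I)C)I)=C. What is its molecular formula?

C10H12FI2NO

Heavy atoms from the SMILES: 10 C, 1 F, 2 I, 1 N, 1 O.
Implicit hydrogens by atom environment:
  4 × C (aromatic): no H
  2 × C: 3 H each → 6
  2 × C: 2 H each → 4
  2 × I: no H
  1 × C: 1 H
  1 × C: no H
  1 × F: no H
  1 × N (aromatic): 1 H
  1 × O: no H
  Total hydrogens = 12.
Molecular formula: C10H12FI2NO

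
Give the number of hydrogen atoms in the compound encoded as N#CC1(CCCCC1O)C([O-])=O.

Hydrogens are implicit in SMILES; fill each atom to its normal valence:
  4 × C: 2 H each → 8
  3 × C: no H
  1 × C: 1 H
  1 × N: no H
  1 × O: 1 H
  1 × O: no H
  1 × O (charge -1): no H
  Total hydrogens = 10.

10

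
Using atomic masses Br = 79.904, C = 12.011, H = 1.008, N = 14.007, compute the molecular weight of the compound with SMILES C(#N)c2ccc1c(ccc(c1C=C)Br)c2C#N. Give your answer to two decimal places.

Molecular formula: C14H7BrN2.
M = 1×79.904 + 14×12.011 + 7×1.008 + 2×14.007 = 283.13 g/mol.

283.13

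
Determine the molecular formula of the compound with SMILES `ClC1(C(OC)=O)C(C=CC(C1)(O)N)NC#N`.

Heavy atoms from the SMILES: 9 C, 1 Cl, 3 N, 3 O.
Implicit hydrogens by atom environment:
  4 × C: no H
  3 × C: 1 H each → 3
  2 × O: no H
  1 × C: 3 H
  1 × C: 2 H
  1 × Cl: no H
  1 × N: 2 H
  1 × N: 1 H
  1 × N: no H
  1 × O: 1 H
  Total hydrogens = 12.
Molecular formula: C9H12ClN3O3

C9H12ClN3O3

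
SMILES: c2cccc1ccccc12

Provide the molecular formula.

C10H8

Heavy atoms from the SMILES: 10 C.
Implicit hydrogens by atom environment:
  8 × C (aromatic): 1 H each → 8
  2 × C (aromatic): no H
  Total hydrogens = 8.
Molecular formula: C10H8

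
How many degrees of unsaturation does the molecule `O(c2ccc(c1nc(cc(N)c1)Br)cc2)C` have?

8

Molecular formula from the SMILES: C12H11BrN2O.
DoU = (2C + 2 + N − H − X)/2 = (2·12 + 2 + 2 − 11 − 1)/2 = 16/2 = 8.
(Structurally: 2 ring(s) + 6 π bond(s) = 8.)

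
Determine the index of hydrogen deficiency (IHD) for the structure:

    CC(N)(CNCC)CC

Molecular formula from the SMILES: C7H18N2.
DoU = (2C + 2 + N − H − X)/2 = (2·7 + 2 + 2 − 18 − 0)/2 = 0/2 = 0.
(Structurally: 0 ring(s) + 0 π bond(s) = 0.)

0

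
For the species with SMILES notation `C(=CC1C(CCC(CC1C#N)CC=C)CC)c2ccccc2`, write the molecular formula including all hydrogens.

Heavy atoms from the SMILES: 21 C, 1 N.
Implicit hydrogens by atom environment:
  7 × C: 1 H each → 7
  6 × C: 2 H each → 12
  5 × C (aromatic): 1 H each → 5
  1 × C: 3 H
  1 × C: no H
  1 × C (aromatic): no H
  1 × N: no H
  Total hydrogens = 27.
Molecular formula: C21H27N

C21H27N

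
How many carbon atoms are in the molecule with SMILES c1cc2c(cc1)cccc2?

The symbol for carbon appears 10 times in the SMILES. Lowercase c denotes aromatic carbon and counts toward C.

10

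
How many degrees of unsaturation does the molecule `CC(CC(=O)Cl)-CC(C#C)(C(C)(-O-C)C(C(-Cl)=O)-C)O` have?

4

Molecular formula from the SMILES: C14H20Cl2O4.
DoU = (2C + 2 + N − H − X)/2 = (2·14 + 2 + 0 − 20 − 2)/2 = 8/2 = 4.
(Structurally: 0 ring(s) + 4 π bond(s) = 4.)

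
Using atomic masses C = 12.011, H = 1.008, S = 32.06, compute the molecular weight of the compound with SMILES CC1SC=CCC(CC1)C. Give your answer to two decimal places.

Molecular formula: C9H16S.
M = 9×12.011 + 16×1.008 + 1×32.06 = 156.29 g/mol.

156.29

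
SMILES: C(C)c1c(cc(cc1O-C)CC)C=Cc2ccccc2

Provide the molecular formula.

Heavy atoms from the SMILES: 19 C, 1 O.
Implicit hydrogens by atom environment:
  7 × C (aromatic): 1 H each → 7
  5 × C (aromatic): no H
  3 × C: 3 H each → 9
  2 × C: 2 H each → 4
  2 × C: 1 H each → 2
  1 × O: no H
  Total hydrogens = 22.
Molecular formula: C19H22O

C19H22O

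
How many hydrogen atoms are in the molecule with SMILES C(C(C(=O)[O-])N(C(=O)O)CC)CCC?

16

Hydrogens are implicit in SMILES; fill each atom to its normal valence:
  4 × C: 2 H each → 8
  2 × C: 3 H each → 6
  2 × C: no H
  2 × O: no H
  1 × C: 1 H
  1 × N: no H
  1 × O: 1 H
  1 × O (charge -1): no H
  Total hydrogens = 16.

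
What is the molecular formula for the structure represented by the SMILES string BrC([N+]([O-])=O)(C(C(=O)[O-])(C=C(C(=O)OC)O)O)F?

C7H6BrFNO8-

Heavy atoms from the SMILES: 1 Br, 7 C, 1 F, 1 N, 8 O.
Implicit hydrogens by atom environment:
  5 × C: no H
  4 × O: no H
  2 × O: 1 H each → 2
  2 × O (charge -1): no H
  1 × Br: no H
  1 × C: 3 H
  1 × C: 1 H
  1 × F: no H
  1 × N (charge +1): no H
  Total hydrogens = 6.
Net charge -1.
Molecular formula: C7H6BrFNO8-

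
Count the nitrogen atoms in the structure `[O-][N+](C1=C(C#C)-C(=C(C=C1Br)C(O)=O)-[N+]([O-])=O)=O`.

2

The symbol for nitrogen appears 2 times in the SMILES.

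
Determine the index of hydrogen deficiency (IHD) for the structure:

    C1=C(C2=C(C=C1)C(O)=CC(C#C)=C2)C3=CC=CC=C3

13

Molecular formula from the SMILES: C18H12O.
DoU = (2C + 2 + N − H − X)/2 = (2·18 + 2 + 0 − 12 − 0)/2 = 26/2 = 13.
(Structurally: 3 ring(s) + 10 π bond(s) = 13.)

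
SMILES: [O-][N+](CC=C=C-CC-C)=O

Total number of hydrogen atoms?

Hydrogens are implicit in SMILES; fill each atom to its normal valence:
  3 × C: 2 H each → 6
  2 × C: 1 H each → 2
  1 × C: 3 H
  1 × C: no H
  1 × N (charge +1): no H
  1 × O: no H
  1 × O (charge -1): no H
  Total hydrogens = 11.

11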